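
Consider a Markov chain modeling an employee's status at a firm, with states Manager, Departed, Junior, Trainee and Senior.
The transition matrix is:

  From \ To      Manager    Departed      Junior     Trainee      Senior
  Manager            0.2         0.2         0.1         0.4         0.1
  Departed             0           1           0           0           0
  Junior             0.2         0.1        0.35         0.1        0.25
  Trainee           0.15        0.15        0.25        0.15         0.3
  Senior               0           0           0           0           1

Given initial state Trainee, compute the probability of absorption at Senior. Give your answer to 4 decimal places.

0.6343

Let h(s) be the probability of absorption at Senior starting from transient state s. Then h(Senior) = 1 and h(Departed) = 0. By first-step analysis:
h(Manager) = 0.2·h(Manager) + 0.2·0 + 0.1·h(Junior) + 0.4·h(Trainee) + 0.1·1
h(Junior) = 0.2·h(Manager) + 0.1·0 + 0.35·h(Junior) + 0.1·h(Trainee) + 0.25·1
h(Trainee) = 0.15·h(Manager) + 0.15·0 + 0.25·h(Junior) + 0.15·h(Trainee) + 0.3·1
Solving: h(Manager) = 0.5225, h(Junior) = 0.6430, h(Trainee) = 0.6343.
Starting from Trainee, the probability is 0.6343.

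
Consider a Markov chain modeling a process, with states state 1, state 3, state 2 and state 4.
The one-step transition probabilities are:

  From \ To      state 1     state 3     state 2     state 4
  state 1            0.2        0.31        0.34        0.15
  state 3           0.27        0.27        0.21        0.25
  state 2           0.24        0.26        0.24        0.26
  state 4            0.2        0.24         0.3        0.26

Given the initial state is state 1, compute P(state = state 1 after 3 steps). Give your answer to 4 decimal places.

0.2293

Propagate the distribution vector 3 steps from state 1.
After 0 steps: (1.0000, 0.0000, 0.0000, 0.0000)
After 1 step: (0.2000, 0.3100, 0.3400, 0.1500)
After 2 steps: (0.2353, 0.2701, 0.2597, 0.2349)
After 3 steps: (0.2293, 0.2698, 0.2695, 0.2314)
P(in state 1 after 3 steps) = 0.2293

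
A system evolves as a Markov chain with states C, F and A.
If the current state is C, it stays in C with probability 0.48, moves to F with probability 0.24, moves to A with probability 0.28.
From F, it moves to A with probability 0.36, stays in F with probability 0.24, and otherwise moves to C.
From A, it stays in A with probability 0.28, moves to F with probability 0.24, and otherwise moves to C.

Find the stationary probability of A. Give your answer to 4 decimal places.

0.2992

Let the stationary distribution be π with π = πP and π_1 + π_2 + π_3 = 1.
π_1 = 0.48·π_1 + 0.4·π_2 + 0.48·π_3
π_2 = 0.24·π_1 + 0.24·π_2 + 0.24·π_3
Solving with the normalization constraint gives π = (0.4608, 0.2400, 0.2992).
So the stationary probability of A is 0.2992.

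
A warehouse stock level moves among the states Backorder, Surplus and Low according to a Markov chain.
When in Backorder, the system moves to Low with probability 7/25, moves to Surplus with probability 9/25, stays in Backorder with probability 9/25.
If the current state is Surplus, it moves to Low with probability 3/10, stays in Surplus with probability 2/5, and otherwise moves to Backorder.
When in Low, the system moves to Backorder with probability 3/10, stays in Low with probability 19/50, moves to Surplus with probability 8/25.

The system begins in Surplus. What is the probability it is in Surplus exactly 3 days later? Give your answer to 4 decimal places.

0.3618

Propagate the distribution vector 3 days from Surplus.
After 0 days: (0.0000, 1.0000, 0.0000)
After 1 day: (0.3000, 0.4000, 0.3000)
After 2 days: (0.3180, 0.3640, 0.3180)
After 3 days: (0.3191, 0.3618, 0.3191)
P(in Surplus after 3 days) = 0.3618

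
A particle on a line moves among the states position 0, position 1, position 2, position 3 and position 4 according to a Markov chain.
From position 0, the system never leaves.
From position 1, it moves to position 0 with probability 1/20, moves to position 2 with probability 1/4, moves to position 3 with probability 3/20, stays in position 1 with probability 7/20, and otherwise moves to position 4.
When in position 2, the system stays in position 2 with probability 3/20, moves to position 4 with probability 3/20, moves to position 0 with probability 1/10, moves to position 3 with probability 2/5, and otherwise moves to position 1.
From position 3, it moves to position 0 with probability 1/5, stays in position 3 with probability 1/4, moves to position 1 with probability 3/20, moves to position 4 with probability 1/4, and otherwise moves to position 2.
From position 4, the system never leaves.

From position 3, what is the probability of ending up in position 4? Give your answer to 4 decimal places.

0.5927

Let h(s) be the probability of absorption at position 4 starting from transient state s. Then h(position 4) = 1 and h(position 0) = 0. By first-step analysis:
h(position 1) = 0.05·0 + 0.35·h(position 1) + 0.25·h(position 2) + 0.15·h(position 3) + 0.2·1
h(position 2) = 0.1·0 + 0.2·h(position 1) + 0.15·h(position 2) + 0.4·h(position 3) + 0.15·1
h(position 3) = 0.2·0 + 0.15·h(position 1) + 0.15·h(position 2) + 0.25·h(position 3) + 0.25·1
Solving: h(position 1) = 0.6813, h(position 2) = 0.6157, h(position 3) = 0.5927.
Starting from position 3, the probability is 0.5927.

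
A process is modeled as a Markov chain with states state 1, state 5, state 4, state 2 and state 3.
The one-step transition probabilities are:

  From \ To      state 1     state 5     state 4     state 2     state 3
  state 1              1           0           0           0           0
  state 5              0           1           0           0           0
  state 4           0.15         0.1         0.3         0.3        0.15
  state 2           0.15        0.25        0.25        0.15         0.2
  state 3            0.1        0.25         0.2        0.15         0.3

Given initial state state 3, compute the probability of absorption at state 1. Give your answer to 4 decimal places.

0.3597

Let h(s) be the probability of absorption at state 1 starting from transient state s. Then h(state 1) = 1 and h(state 5) = 0. By first-step analysis:
h(state 4) = 0.15·1 + 0.1·0 + 0.3·h(state 4) + 0.3·h(state 2) + 0.15·h(state 3)
h(state 2) = 0.15·1 + 0.25·0 + 0.25·h(state 4) + 0.15·h(state 2) + 0.2·h(state 3)
h(state 3) = 0.1·1 + 0.25·0 + 0.2·h(state 4) + 0.15·h(state 2) + 0.3·h(state 3)
Solving: h(state 4) = 0.4614, h(state 2) = 0.3968, h(state 3) = 0.3597.
Starting from state 3, the probability is 0.3597.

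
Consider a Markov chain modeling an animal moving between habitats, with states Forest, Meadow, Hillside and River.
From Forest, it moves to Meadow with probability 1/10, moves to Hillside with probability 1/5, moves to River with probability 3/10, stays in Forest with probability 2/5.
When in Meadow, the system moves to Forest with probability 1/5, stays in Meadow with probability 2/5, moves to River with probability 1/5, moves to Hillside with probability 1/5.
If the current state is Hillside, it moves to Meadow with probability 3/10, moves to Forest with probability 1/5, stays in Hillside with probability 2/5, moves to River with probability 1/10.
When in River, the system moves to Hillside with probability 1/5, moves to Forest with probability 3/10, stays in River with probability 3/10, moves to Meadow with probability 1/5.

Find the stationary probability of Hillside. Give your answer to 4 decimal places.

0.2500

Let the stationary distribution be π with π = πP and π_1 + π_2 + π_3 + π_4 = 1.
π_1 = 0.4·π_1 + 0.2·π_2 + 0.2·π_3 + 0.3·π_4
π_2 = 0.1·π_1 + 0.4·π_2 + 0.3·π_3 + 0.2·π_4
π_3 = 0.2·π_1 + 0.2·π_2 + 0.4·π_3 + 0.2·π_4
Solving with the normalization constraint gives π = (0.2782, 0.2465, 0.2500, 0.2254).
So the stationary probability of Hillside is 0.2500.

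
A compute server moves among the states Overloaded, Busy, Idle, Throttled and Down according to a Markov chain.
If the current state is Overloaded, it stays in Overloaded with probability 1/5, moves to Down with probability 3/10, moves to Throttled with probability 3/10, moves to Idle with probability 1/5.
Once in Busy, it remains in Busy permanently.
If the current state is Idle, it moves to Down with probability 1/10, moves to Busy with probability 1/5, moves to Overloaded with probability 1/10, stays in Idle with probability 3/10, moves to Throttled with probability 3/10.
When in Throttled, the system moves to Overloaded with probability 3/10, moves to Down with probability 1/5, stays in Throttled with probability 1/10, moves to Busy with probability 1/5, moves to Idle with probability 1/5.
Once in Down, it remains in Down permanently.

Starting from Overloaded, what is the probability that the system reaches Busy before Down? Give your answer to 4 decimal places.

Let h(s) be the probability of absorption at Busy starting from transient state s. Then h(Busy) = 1 and h(Down) = 0. By first-step analysis:
h(Overloaded) = 0.2·h(Overloaded) + 0.2·h(Idle) + 0.3·h(Throttled) + 0.3·0
h(Idle) = 0.1·h(Overloaded) + 0.2·1 + 0.3·h(Idle) + 0.3·h(Throttled) + 0.1·0
h(Throttled) = 0.3·h(Overloaded) + 0.2·1 + 0.2·h(Idle) + 0.1·h(Throttled) + 0.2·0
Solving: h(Overloaded) = 0.2906, h(Idle) = 0.5128, h(Throttled) = 0.4330.
Starting from Overloaded, the probability is 0.2906.

0.2906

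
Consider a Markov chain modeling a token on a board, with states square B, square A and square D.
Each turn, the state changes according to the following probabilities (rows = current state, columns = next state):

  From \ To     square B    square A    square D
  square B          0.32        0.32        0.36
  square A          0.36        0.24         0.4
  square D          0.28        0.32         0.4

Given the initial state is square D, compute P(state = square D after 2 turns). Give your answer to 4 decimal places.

0.3888

Sum over the intermediate state after 1 turn:
P = P(square D→square B)·P(square B→square D) + P(square D→square A)·P(square A→square D) + P(square D→square D)·P(square D→square D)
  = 0.28×0.36 + 0.32×0.4 + 0.4×0.4
  = 0.1008 + 0.1280 + 0.1600 = 0.3888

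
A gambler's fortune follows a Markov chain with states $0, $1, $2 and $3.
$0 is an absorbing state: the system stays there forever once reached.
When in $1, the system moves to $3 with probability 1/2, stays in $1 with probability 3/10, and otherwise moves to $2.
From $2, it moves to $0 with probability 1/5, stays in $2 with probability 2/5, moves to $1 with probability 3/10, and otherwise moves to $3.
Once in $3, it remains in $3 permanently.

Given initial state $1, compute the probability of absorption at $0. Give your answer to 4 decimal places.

0.1111

Let h(s) be the probability of absorption at $0 starting from transient state s. Then h($0) = 1 and h($3) = 0. By first-step analysis:
h($1) = 0.3·h($1) + 0.2·h($2) + 0.5·0
h($2) = 0.2·1 + 0.3·h($1) + 0.4·h($2) + 0.1·0
Solving: h($1) = 0.1111, h($2) = 0.3889.
Starting from $1, the probability is 0.1111.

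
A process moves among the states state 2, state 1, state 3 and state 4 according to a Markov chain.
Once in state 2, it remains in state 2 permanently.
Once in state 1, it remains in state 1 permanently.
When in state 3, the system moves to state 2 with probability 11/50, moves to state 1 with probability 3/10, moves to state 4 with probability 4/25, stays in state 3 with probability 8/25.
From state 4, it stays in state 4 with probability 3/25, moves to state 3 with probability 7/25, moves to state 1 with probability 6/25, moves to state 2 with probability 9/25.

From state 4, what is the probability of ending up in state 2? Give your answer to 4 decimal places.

Let h(s) be the probability of absorption at state 2 starting from transient state s. Then h(state 2) = 1 and h(state 1) = 0. By first-step analysis:
h(state 3) = 0.22·1 + 0.3·0 + 0.32·h(state 3) + 0.16·h(state 4)
h(state 4) = 0.36·1 + 0.24·0 + 0.28·h(state 3) + 0.12·h(state 4)
Solving: h(state 3) = 0.4538, h(state 4) = 0.5535.
Starting from state 4, the probability is 0.5535.

0.5535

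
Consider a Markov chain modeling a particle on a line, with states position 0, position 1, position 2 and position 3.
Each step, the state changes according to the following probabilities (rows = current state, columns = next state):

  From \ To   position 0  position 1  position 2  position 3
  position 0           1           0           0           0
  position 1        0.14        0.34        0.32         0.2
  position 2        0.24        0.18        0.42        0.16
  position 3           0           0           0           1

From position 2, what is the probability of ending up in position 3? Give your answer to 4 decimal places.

Let h(s) be the probability of absorption at position 3 starting from transient state s. Then h(position 3) = 1 and h(position 0) = 0. By first-step analysis:
h(position 1) = 0.14·0 + 0.34·h(position 1) + 0.32·h(position 2) + 0.2·1
h(position 2) = 0.24·0 + 0.18·h(position 1) + 0.42·h(position 2) + 0.16·1
Solving: h(position 1) = 0.5141, h(position 2) = 0.4354.
Starting from position 2, the probability is 0.4354.

0.4354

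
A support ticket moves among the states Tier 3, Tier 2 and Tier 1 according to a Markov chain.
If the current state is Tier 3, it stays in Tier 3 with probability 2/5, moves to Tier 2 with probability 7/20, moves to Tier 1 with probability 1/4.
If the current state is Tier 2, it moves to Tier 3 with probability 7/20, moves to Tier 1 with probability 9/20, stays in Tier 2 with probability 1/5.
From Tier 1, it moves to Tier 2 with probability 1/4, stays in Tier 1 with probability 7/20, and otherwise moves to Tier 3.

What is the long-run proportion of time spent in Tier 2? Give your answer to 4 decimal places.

0.2749

Let the stationary distribution be π with π = πP and π_1 + π_2 + π_3 = 1.
π_1 = 0.4·π_1 + 0.35·π_2 + 0.4·π_3
π_2 = 0.35·π_1 + 0.2·π_2 + 0.25·π_3
Solving with the normalization constraint gives π = (0.3863, 0.2749, 0.3389).
So the stationary probability of Tier 2 is 0.2749.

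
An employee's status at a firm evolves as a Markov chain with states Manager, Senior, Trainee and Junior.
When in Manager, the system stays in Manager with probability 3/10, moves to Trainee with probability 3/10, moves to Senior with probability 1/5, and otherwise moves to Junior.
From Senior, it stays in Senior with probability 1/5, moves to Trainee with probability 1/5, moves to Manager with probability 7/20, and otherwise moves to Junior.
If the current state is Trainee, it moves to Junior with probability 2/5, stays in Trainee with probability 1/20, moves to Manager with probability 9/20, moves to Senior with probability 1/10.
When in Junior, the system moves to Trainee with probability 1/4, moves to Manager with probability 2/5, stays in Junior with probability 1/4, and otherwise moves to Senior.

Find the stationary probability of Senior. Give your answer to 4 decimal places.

0.1518

Let the stationary distribution be π with π = πP and π_1 + π_2 + π_3 + π_4 = 1.
π_1 = 0.3·π_1 + 0.35·π_2 + 0.45·π_3 + 0.4·π_4
π_2 = 0.2·π_1 + 0.2·π_2 + 0.1·π_3 + 0.1·π_4
π_3 = 0.3·π_1 + 0.2·π_2 + 0.05·π_3 + 0.25·π_4
Solving with the normalization constraint gives π = (0.3666, 0.1518, 0.2173, 0.2643).
So the stationary probability of Senior is 0.1518.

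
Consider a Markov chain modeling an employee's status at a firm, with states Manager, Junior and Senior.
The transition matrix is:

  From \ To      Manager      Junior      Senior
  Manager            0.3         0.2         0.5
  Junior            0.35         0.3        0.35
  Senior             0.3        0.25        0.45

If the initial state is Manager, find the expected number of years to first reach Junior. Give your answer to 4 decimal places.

4.4681

Let t(s) be the expected number of years to first reach Junior from state s, with t(Junior) = 0. Conditioning on the first year:
t(Manager) = 1 + 0.3·t(Manager) + 0.5·t(Senior)
t(Senior) = 1 + 0.3·t(Manager) + 0.45·t(Senior)
Solving: t(Manager) = 4.4681, t(Senior) = 4.2553.
Expected years from Manager to Junior: 4.4681.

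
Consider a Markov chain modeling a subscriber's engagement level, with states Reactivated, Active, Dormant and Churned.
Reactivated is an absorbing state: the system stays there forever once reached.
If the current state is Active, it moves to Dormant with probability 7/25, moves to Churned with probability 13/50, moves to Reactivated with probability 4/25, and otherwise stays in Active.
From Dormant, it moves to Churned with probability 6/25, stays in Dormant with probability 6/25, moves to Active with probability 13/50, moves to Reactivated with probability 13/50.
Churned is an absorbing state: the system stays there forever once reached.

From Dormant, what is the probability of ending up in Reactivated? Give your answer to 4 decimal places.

Let h(s) be the probability of absorption at Reactivated starting from transient state s. Then h(Reactivated) = 1 and h(Churned) = 0. By first-step analysis:
h(Active) = 0.16·1 + 0.3·h(Active) + 0.28·h(Dormant) + 0.26·0
h(Dormant) = 0.26·1 + 0.26·h(Active) + 0.24·h(Dormant) + 0.24·0
Solving: h(Active) = 0.4233, h(Dormant) = 0.4869.
Starting from Dormant, the probability is 0.4869.

0.4869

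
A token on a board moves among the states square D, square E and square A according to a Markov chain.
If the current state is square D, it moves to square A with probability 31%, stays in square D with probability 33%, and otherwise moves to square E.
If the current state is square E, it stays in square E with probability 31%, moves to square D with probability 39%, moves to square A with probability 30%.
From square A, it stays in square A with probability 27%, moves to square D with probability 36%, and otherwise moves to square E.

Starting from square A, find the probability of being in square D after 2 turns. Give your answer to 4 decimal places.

0.3603

Sum over the intermediate state after 1 turn:
P = P(square A→square D)·P(square D→square D) + P(square A→square E)·P(square E→square D) + P(square A→square A)·P(square A→square D)
  = 0.36×0.33 + 0.37×0.39 + 0.27×0.36
  = 0.1188 + 0.1443 + 0.0972 = 0.3603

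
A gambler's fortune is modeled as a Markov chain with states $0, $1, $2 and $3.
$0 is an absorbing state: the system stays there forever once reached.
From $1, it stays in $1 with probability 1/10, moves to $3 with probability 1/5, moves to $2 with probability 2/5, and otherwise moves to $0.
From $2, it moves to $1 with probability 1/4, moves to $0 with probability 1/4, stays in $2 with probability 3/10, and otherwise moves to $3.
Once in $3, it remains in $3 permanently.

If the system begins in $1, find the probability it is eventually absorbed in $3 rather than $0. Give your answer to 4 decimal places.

Let h(s) be the probability of absorption at $3 starting from transient state s. Then h($3) = 1 and h($0) = 0. By first-step analysis:
h($1) = 0.3·0 + 0.1·h($1) + 0.4·h($2) + 0.2·1
h($2) = 0.25·0 + 0.25·h($1) + 0.3·h($2) + 0.2·1
Solving: h($1) = 0.4151, h($2) = 0.4340.
Starting from $1, the probability is 0.4151.

0.4151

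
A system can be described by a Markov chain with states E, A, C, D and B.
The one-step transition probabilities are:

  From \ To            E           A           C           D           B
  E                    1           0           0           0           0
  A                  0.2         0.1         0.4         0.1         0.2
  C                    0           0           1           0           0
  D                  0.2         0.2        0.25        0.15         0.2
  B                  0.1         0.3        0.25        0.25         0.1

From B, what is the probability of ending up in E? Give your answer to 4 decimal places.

0.3339

Let h(s) be the probability of absorption at E starting from transient state s. Then h(E) = 1 and h(C) = 0. By first-step analysis:
h(A) = 0.2·1 + 0.1·h(A) + 0.4·0 + 0.1·h(D) + 0.2·h(B)
h(D) = 0.2·1 + 0.2·h(A) + 0.25·0 + 0.15·h(D) + 0.2·h(B)
h(B) = 0.1·1 + 0.3·h(A) + 0.25·0 + 0.25·h(D) + 0.1·h(B)
Solving: h(A) = 0.3402, h(D) = 0.3939, h(B) = 0.3339.
Starting from B, the probability is 0.3339.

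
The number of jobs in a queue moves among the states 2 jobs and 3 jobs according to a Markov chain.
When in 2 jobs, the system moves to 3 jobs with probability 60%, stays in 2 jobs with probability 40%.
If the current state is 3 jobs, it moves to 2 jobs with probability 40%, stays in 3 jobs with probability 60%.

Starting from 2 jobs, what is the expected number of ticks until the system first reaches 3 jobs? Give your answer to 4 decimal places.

Let t(s) be the expected number of ticks to first reach 3 jobs from state s, with t(3 jobs) = 0. Conditioning on the first tick:
t(2 jobs) = 1 + 0.4·t(2 jobs)
Solving: t(2 jobs) = 1.6667.
Expected ticks from 2 jobs to 3 jobs: 1.6667.

1.6667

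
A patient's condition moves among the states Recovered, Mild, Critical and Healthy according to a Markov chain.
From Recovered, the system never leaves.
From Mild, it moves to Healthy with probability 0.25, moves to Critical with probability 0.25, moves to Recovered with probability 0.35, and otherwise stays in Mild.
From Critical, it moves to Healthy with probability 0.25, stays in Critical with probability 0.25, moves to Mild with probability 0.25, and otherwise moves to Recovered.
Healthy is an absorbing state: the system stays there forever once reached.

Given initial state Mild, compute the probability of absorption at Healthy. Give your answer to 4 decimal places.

0.4348

Let h(s) be the probability of absorption at Healthy starting from transient state s. Then h(Healthy) = 1 and h(Recovered) = 0. By first-step analysis:
h(Mild) = 0.35·0 + 0.15·h(Mild) + 0.25·h(Critical) + 0.25·1
h(Critical) = 0.25·0 + 0.25·h(Mild) + 0.25·h(Critical) + 0.25·1
Solving: h(Mild) = 0.4348, h(Critical) = 0.4783.
Starting from Mild, the probability is 0.4348.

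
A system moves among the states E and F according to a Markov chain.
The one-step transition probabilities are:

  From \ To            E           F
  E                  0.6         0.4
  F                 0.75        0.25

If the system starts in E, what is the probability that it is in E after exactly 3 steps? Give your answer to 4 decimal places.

0.6510

Propagate the distribution vector 3 steps from E.
After 0 steps: (1.0000, 0.0000)
After 1 step: (0.6000, 0.4000)
After 2 steps: (0.6600, 0.3400)
After 3 steps: (0.6510, 0.3490)
P(in E after 3 steps) = 0.6510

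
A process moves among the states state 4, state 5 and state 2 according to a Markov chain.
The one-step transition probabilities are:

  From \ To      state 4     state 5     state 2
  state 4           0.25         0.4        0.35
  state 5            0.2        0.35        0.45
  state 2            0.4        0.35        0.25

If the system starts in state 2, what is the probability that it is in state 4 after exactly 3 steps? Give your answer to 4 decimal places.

Propagate the distribution vector 3 steps from state 2.
After 0 steps: (0.0000, 0.0000, 1.0000)
After 1 step: (0.4000, 0.3500, 0.2500)
After 2 steps: (0.2700, 0.3700, 0.3600)
After 3 steps: (0.2855, 0.3635, 0.3510)
P(in state 4 after 3 steps) = 0.2855

0.2855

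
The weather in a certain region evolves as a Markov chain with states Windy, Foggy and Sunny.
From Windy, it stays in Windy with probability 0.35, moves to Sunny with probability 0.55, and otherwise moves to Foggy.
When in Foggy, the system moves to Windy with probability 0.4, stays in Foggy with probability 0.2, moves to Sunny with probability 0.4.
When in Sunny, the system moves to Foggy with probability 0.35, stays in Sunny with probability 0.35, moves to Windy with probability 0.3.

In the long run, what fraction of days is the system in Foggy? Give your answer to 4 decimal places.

Let the stationary distribution be π with π = πP and π_1 + π_2 + π_3 = 1.
π_1 = 0.35·π_1 + 0.4·π_2 + 0.3·π_3
π_2 = 0.1·π_1 + 0.2·π_2 + 0.35·π_3
Solving with the normalization constraint gives π = (0.3400, 0.2304, 0.4295).
So the stationary probability of Foggy is 0.2304.

0.2304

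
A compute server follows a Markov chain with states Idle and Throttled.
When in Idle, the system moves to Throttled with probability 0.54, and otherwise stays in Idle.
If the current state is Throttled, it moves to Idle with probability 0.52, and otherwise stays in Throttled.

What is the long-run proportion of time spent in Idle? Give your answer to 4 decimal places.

0.4906

Let the stationary distribution be π with π = πP and π_1 + π_2 = 1.
π_1 = 0.46·π_1 + 0.52·π_2
Solving with the normalization constraint gives π = (0.4906, 0.5094).
So the stationary probability of Idle is 0.4906.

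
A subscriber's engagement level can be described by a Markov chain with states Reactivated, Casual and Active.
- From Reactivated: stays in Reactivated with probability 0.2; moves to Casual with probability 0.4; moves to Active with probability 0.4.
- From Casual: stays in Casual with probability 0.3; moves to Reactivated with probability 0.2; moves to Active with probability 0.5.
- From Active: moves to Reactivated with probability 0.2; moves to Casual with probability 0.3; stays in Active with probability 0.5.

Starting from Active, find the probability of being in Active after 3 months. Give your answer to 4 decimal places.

0.4800

Propagate the distribution vector 3 months from Active.
After 0 months: (0.0000, 0.0000, 1.0000)
After 1 month: (0.2000, 0.3000, 0.5000)
After 2 months: (0.2000, 0.3200, 0.4800)
After 3 months: (0.2000, 0.3200, 0.4800)
P(in Active after 3 months) = 0.4800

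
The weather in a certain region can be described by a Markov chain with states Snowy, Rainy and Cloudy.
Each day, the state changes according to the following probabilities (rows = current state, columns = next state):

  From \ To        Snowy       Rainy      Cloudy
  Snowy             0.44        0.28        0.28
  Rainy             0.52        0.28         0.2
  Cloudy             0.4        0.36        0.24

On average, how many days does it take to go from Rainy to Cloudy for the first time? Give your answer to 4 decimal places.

4.1925

Let t(s) be the expected number of days to first reach Cloudy from state s, with t(Cloudy) = 0. Conditioning on the first day:
t(Snowy) = 1 + 0.44·t(Snowy) + 0.28·t(Rainy)
t(Rainy) = 1 + 0.52·t(Snowy) + 0.28·t(Rainy)
Solving: t(Snowy) = 3.8820, t(Rainy) = 4.1925.
Expected days from Rainy to Cloudy: 4.1925.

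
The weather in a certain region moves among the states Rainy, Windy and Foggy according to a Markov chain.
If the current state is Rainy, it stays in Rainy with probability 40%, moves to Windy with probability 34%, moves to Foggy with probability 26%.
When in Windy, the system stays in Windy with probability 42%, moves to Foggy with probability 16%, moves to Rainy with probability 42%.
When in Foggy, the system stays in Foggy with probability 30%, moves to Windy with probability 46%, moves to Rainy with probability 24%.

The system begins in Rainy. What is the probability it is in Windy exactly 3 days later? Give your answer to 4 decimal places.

Propagate the distribution vector 3 days from Rainy.
After 0 days: (1.0000, 0.0000, 0.0000)
After 1 day: (0.4000, 0.3400, 0.2600)
After 2 days: (0.3652, 0.3984, 0.2364)
After 3 days: (0.3701, 0.4002, 0.2296)
P(in Windy after 3 days) = 0.4002

0.4002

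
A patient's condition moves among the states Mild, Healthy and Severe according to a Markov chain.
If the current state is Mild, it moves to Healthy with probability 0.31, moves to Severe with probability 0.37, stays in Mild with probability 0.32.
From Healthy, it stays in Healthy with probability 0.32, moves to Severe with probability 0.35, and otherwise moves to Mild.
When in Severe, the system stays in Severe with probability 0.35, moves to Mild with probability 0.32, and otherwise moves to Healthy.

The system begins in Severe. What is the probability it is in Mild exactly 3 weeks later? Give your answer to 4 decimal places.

0.3232

Propagate the distribution vector 3 weeks from Severe.
After 0 weeks: (0.0000, 0.0000, 1.0000)
After 1 week: (0.3200, 0.3300, 0.3500)
After 2 weeks: (0.3233, 0.3203, 0.3564)
After 3 weeks: (0.3232, 0.3203, 0.3565)
P(in Mild after 3 weeks) = 0.3232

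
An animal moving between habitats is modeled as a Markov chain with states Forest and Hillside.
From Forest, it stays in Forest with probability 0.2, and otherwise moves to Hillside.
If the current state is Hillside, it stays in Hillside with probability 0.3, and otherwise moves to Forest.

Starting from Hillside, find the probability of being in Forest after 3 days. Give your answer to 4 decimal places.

Propagate the distribution vector 3 days from Hillside.
After 0 days: (0.0000, 1.0000)
After 1 day: (0.7000, 0.3000)
After 2 days: (0.3500, 0.6500)
After 3 days: (0.5250, 0.4750)
P(in Forest after 3 days) = 0.5250

0.5250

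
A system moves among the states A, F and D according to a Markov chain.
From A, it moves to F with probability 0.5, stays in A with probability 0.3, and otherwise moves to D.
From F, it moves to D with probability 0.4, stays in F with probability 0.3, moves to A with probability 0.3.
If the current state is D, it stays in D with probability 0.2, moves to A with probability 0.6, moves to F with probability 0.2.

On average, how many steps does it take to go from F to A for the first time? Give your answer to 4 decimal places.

Let t(s) be the expected number of steps to first reach A from state s, with t(A) = 0. Conditioning on the first step:
t(F) = 1 + 0.3·t(F) + 0.4·t(D)
t(D) = 1 + 0.2·t(F) + 0.2·t(D)
Solving: t(F) = 2.5000, t(D) = 1.8750.
Expected steps from F to A: 2.5000.

2.5000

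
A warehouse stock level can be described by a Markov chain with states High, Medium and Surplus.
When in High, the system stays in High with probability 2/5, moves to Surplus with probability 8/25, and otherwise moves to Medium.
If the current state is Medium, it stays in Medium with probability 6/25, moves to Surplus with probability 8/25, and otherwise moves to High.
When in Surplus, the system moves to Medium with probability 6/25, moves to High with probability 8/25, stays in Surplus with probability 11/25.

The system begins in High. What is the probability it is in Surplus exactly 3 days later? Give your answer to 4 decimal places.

0.3630

Propagate the distribution vector 3 days from High.
After 0 days: (1.0000, 0.0000, 0.0000)
After 1 day: (0.4000, 0.2800, 0.3200)
After 2 days: (0.3856, 0.2560, 0.3584)
After 3 days: (0.3816, 0.2554, 0.3630)
P(in Surplus after 3 days) = 0.3630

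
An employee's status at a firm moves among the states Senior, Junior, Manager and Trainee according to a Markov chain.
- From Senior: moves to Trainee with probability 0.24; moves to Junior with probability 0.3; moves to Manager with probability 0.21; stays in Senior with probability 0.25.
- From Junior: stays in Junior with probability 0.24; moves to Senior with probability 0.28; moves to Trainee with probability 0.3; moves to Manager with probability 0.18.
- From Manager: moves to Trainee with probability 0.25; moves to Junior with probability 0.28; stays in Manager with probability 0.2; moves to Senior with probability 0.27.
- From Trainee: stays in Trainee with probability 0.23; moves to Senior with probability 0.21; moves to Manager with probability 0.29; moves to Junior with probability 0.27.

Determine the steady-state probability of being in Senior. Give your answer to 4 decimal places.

Let the stationary distribution be π with π = πP and π_1 + π_2 + π_3 + π_4 = 1.
π_1 = 0.25·π_1 + 0.28·π_2 + 0.27·π_3 + 0.21·π_4
π_2 = 0.3·π_1 + 0.24·π_2 + 0.28·π_3 + 0.27·π_4
π_3 = 0.21·π_1 + 0.18·π_2 + 0.2·π_3 + 0.29·π_4
Solving with the normalization constraint gives π = (0.2523, 0.2716, 0.2201, 0.2559).
So the stationary probability of Senior is 0.2523.

0.2523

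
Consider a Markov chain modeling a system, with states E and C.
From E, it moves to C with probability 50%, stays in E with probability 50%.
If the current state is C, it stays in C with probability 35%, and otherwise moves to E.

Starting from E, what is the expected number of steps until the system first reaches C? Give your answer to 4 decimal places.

2.0000

Let t(s) be the expected number of steps to first reach C from state s, with t(C) = 0. Conditioning on the first step:
t(E) = 1 + 0.5·t(E)
Solving: t(E) = 2.0000.
Expected steps from E to C: 2.0000.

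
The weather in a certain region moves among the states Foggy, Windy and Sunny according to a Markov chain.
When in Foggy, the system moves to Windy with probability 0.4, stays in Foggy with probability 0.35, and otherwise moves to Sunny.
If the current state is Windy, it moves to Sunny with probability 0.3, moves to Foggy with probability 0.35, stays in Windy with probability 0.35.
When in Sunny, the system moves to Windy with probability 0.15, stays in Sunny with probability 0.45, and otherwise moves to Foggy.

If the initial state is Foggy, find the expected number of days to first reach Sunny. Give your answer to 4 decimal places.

Let t(s) be the expected number of days to first reach Sunny from state s, with t(Sunny) = 0. Conditioning on the first day:
t(Foggy) = 1 + 0.35·t(Foggy) + 0.4·t(Windy)
t(Windy) = 1 + 0.35·t(Foggy) + 0.35·t(Windy)
Solving: t(Foggy) = 3.7168, t(Windy) = 3.5398.
Expected days from Foggy to Sunny: 3.7168.

3.7168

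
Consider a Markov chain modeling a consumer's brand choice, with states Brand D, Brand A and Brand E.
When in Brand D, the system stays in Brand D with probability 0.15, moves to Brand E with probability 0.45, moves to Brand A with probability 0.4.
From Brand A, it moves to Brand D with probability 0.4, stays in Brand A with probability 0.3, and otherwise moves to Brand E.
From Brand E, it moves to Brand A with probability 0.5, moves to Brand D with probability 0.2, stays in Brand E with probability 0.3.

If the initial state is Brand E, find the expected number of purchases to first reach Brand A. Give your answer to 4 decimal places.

2.0792

Let t(s) be the expected number of purchases to first reach Brand A from state s, with t(Brand A) = 0. Conditioning on the first purchase:
t(Brand D) = 1 + 0.15·t(Brand D) + 0.45·t(Brand E)
t(Brand E) = 1 + 0.2·t(Brand D) + 0.3·t(Brand E)
Solving: t(Brand D) = 2.2772, t(Brand E) = 2.0792.
Expected purchases from Brand E to Brand A: 2.0792.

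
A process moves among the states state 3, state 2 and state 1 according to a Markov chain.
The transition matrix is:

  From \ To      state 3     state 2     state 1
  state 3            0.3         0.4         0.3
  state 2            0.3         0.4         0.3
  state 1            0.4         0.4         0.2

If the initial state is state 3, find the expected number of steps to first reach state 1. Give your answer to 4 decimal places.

3.3333

Let t(s) be the expected number of steps to first reach state 1 from state s, with t(state 1) = 0. Conditioning on the first step:
t(state 3) = 1 + 0.3·t(state 3) + 0.4·t(state 2)
t(state 2) = 1 + 0.3·t(state 3) + 0.4·t(state 2)
Solving: t(state 3) = 3.3333, t(state 2) = 3.3333.
Expected steps from state 3 to state 1: 3.3333.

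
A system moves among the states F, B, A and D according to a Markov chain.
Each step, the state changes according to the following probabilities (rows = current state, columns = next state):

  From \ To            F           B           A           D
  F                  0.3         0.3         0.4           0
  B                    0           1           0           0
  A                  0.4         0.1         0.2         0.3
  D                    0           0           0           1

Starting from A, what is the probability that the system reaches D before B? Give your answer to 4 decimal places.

Let h(s) be the probability of absorption at D starting from transient state s. Then h(D) = 1 and h(B) = 0. By first-step analysis:
h(F) = 0.3·h(F) + 0.3·0 + 0.4·h(A)
h(A) = 0.4·h(F) + 0.1·0 + 0.2·h(A) + 0.3·1
Solving: h(F) = 0.3000, h(A) = 0.5250.
Starting from A, the probability is 0.5250.

0.5250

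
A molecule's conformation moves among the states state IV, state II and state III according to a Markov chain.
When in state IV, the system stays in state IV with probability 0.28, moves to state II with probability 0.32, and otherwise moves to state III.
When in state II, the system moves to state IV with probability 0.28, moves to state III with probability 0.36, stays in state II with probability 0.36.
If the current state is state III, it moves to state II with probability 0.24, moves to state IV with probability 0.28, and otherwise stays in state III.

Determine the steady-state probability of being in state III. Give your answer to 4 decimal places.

0.4218

Let the stationary distribution be π with π = πP and π_1 + π_2 + π_3 = 1.
π_1 = 0.28·π_1 + 0.28·π_2 + 0.28·π_3
π_2 = 0.32·π_1 + 0.36·π_2 + 0.24·π_3
Solving with the normalization constraint gives π = (0.2800, 0.2982, 0.4218).
So the stationary probability of state III is 0.4218.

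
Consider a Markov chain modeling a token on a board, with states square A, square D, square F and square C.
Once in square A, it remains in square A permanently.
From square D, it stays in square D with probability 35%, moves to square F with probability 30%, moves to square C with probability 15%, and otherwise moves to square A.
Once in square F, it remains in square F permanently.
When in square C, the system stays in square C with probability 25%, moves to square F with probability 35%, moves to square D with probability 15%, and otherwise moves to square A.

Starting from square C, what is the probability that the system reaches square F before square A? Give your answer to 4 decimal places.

0.5860

Let h(s) be the probability of absorption at square F starting from transient state s. Then h(square F) = 1 and h(square A) = 0. By first-step analysis:
h(square D) = 0.2·0 + 0.35·h(square D) + 0.3·1 + 0.15·h(square C)
h(square C) = 0.25·0 + 0.15·h(square D) + 0.35·1 + 0.25·h(square C)
Solving: h(square D) = 0.5968, h(square C) = 0.5860.
Starting from square C, the probability is 0.5860.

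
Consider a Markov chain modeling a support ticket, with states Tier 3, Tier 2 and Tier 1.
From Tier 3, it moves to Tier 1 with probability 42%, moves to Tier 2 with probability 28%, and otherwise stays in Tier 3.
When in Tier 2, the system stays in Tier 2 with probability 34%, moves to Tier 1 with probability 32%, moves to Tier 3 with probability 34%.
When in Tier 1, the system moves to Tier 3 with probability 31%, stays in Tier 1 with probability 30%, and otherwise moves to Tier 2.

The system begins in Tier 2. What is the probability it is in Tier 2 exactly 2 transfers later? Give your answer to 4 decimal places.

Sum over the intermediate state after 1 transfer:
P = P(Tier 2→Tier 3)·P(Tier 3→Tier 2) + P(Tier 2→Tier 2)·P(Tier 2→Tier 2) + P(Tier 2→Tier 1)·P(Tier 1→Tier 2)
  = 0.34×0.28 + 0.34×0.34 + 0.32×0.39
  = 0.0952 + 0.1156 + 0.1248 = 0.3356

0.3356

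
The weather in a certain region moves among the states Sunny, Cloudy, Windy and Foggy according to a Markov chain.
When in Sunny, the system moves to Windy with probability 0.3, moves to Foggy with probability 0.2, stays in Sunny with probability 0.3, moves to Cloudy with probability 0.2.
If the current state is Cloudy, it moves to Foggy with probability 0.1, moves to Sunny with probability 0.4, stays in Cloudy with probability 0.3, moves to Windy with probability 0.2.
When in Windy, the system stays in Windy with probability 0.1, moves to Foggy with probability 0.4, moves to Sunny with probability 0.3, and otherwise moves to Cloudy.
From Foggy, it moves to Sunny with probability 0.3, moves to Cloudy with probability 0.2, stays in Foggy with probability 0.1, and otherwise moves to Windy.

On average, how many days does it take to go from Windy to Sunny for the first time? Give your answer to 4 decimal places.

3.1034

Let t(s) be the expected number of days to first reach Sunny from state s, with t(Sunny) = 0. Conditioning on the first day:
t(Cloudy) = 1 + 0.3·t(Cloudy) + 0.2·t(Windy) + 0.1·t(Foggy)
t(Windy) = 1 + 0.2·t(Cloudy) + 0.1·t(Windy) + 0.4·t(Foggy)
t(Foggy) = 1 + 0.2·t(Cloudy) + 0.4·t(Windy) + 0.1·t(Foggy)
Solving: t(Cloudy) = 2.7586, t(Windy) = 3.1034, t(Foggy) = 3.1034.
Expected days from Windy to Sunny: 3.1034.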